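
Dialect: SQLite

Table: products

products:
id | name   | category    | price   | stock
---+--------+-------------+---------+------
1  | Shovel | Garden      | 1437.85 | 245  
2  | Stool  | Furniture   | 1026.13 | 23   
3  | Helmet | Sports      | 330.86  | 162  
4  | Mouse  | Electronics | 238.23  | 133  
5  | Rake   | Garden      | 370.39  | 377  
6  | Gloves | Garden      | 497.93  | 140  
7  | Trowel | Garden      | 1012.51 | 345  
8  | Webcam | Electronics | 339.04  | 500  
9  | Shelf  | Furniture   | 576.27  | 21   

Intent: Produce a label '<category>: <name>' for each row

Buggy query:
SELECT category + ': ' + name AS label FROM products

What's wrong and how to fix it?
Bug: SQLite uses || for string concatenation; + coerces text to numbers (yielding 0)

Fix: Replace + with || to concatenate text

Corrected query:
SELECT category || ': ' || name AS label FROM products

Result:
label              
-------------------
Garden: Shovel     
Furniture: Stool   
Sports: Helmet     
Electronics: Mouse 
Garden: Rake       
Garden: Gloves     
Garden: Trowel     
Electronics: Webcam
Furniture: Shelf   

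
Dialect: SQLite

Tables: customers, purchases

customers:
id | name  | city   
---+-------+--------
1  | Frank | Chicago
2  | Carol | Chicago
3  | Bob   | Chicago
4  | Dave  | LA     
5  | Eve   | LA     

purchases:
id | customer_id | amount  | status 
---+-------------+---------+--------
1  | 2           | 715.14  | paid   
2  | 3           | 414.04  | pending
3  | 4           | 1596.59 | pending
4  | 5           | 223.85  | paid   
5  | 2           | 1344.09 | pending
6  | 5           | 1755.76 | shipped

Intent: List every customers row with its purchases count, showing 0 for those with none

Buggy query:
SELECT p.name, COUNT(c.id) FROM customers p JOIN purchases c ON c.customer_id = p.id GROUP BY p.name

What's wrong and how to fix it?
Bug: INNER JOIN drops customers rows that have no matching purchases rows

Fix: Switch to LEFT JOIN to retain unmatched parent rows

Corrected query:
SELECT p.name, COUNT(c.id) FROM customers p LEFT JOIN purchases c ON c.customer_id = p.id GROUP BY p.name

Result:
name  | COUNT(c.id)
------+------------
Bob   | 1          
Carol | 2          
Dave  | 1          
Eve   | 2          
Frank | 0          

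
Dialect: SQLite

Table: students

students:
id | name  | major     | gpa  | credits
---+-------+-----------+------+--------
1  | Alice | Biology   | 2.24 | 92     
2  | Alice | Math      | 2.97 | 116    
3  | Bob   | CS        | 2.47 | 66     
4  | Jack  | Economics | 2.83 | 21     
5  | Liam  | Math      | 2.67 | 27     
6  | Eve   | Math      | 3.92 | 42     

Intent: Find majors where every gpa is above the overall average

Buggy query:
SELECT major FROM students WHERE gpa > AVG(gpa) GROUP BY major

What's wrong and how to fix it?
Bug: WHERE evaluates per row before aggregation, so AVG() is unavailable

Fix: Use a subquery for AVG and a HAVING MIN(...) filter so the condition holds for every row in the group

Corrected query:
SELECT major FROM students GROUP BY major HAVING MIN(gpa) > (SELECT AVG(gpa) FROM students)

Result:
(no rows)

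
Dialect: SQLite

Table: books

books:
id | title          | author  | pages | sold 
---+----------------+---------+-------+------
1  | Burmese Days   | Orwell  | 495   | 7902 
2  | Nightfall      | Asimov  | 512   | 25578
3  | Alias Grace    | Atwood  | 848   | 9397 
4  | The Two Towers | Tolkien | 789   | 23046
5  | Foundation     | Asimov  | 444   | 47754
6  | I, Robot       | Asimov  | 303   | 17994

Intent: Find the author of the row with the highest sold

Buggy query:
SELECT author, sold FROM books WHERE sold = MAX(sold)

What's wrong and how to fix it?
Bug: WHERE is evaluated per row; an aggregate over the whole table isn't defined there

Fix: Use a subquery: WHERE sold = (SELECT MAX(sold) FROM books)

Corrected query:
SELECT author, sold FROM books WHERE sold = (SELECT MAX(sold) FROM books)

Result:
author | sold 
-------+------
Asimov | 47754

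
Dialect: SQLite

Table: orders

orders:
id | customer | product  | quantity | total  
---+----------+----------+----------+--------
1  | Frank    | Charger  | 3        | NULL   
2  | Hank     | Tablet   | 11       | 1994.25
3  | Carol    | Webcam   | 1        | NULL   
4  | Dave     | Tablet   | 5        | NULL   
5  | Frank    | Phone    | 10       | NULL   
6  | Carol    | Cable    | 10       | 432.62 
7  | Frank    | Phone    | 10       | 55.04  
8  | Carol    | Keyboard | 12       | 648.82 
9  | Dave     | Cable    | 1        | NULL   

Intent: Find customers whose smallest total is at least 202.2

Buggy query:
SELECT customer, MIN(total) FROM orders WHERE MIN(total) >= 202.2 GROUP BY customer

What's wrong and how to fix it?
Bug: Aggregates like MIN are computed per group after WHERE runs

Fix: Use HAVING for the per-group MIN condition

Corrected query:
SELECT customer, MIN(total) FROM orders GROUP BY customer HAVING MIN(total) >= 202.2

Result:
customer | MIN(total)
---------+-----------
Carol    | 432.62    
Hank     | 1994.25   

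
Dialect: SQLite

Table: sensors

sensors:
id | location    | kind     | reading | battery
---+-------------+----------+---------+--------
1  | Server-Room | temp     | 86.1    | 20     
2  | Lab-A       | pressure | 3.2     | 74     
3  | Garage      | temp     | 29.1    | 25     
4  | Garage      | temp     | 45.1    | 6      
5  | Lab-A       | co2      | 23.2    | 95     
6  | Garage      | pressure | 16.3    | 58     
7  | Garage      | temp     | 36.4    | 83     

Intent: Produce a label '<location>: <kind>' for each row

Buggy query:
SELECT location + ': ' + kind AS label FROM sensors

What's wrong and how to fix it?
Bug: SQLite uses || for string concatenation; + coerces text to numbers (yielding 0)

Fix: Use the || operator for string concatenation

Corrected query:
SELECT location || ': ' || kind AS label FROM sensors

Result:
label            
-----------------
Server-Room: temp
Lab-A: pressure  
Garage: temp     
Garage: temp     
Lab-A: co2       
Garage: pressure 
Garage: temp     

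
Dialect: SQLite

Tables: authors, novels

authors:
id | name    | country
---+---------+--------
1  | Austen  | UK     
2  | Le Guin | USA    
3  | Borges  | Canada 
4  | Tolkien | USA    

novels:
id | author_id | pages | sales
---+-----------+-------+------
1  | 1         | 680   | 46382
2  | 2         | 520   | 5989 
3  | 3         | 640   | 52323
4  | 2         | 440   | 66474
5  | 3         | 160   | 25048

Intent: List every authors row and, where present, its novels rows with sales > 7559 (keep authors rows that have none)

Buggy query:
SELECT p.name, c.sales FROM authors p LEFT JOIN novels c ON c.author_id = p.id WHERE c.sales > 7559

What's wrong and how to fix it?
Bug: Filtering c.sales in WHERE discards the NULL rows produced by LEFT JOIN, turning it into an inner join

Fix: Put 'c.sales > 7559' in the JOIN's ON clause instead of WHERE

Corrected query:
SELECT p.name, c.sales FROM authors p LEFT JOIN novels c ON c.author_id = p.id AND c.sales > 7559

Result:
name    | sales
--------+------
Austen  | 46382
Le Guin | 66474
Borges  | 25048
Borges  | 52323
Tolkien | NULL 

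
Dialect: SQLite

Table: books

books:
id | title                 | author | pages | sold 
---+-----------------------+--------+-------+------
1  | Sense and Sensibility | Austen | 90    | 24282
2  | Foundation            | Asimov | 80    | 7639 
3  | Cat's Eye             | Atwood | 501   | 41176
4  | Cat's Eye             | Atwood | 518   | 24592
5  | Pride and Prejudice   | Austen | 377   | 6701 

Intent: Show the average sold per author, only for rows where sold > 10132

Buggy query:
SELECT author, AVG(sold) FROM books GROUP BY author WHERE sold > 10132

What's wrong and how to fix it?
Bug: Row-level WHERE must come before GROUP BY in the clause order

Fix: Place WHERE between FROM and GROUP BY

Corrected query:
SELECT author, AVG(sold) FROM books WHERE sold > 10132 GROUP BY author

Result:
author | AVG(sold)
-------+----------
Atwood | 32884    
Austen | 24282    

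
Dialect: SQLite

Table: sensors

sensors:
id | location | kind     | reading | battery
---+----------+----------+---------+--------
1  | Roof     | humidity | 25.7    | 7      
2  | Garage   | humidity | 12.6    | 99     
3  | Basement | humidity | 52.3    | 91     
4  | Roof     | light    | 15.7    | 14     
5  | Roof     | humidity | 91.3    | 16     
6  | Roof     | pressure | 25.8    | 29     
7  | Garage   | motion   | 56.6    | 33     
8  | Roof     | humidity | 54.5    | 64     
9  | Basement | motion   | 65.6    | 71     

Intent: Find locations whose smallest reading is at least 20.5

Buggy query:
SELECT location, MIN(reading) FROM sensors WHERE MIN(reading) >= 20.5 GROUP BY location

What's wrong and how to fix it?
Bug: MIN() in WHERE is a misuse of aggregate

Fix: Use HAVING for the per-group MIN condition

Corrected query:
SELECT location, MIN(reading) FROM sensors GROUP BY location HAVING MIN(reading) >= 20.5

Result:
location | MIN(reading)
---------+-------------
Basement | 52.3        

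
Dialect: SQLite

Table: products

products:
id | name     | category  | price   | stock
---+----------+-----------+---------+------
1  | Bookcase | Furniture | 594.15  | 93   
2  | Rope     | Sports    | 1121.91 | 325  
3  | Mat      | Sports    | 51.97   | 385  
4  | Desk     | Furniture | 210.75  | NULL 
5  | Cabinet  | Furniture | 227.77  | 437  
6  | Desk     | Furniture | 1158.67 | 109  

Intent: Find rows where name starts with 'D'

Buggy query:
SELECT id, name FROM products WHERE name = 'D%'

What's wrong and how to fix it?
Bug: '=' compares the literal string including the % character; pattern matching needs LIKE

Fix: Use LIKE for wildcard pattern matching

Corrected query:
SELECT id, name FROM products WHERE name LIKE 'D%'

Result:
id | name
---+-----
4  | Desk
6  | Desk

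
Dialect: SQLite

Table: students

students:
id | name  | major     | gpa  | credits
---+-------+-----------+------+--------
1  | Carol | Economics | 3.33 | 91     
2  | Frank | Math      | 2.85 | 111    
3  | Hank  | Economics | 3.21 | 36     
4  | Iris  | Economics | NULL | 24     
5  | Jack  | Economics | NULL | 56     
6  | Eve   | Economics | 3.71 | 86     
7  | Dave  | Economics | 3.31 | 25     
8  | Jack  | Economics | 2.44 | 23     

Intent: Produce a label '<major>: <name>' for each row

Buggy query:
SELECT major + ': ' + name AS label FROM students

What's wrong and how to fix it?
Bug: SQLite uses || for string concatenation; + coerces text to numbers (yielding 0)

Fix: Replace + with || to concatenate text

Corrected query:
SELECT major || ': ' || name AS label FROM students

Result:
label           
----------------
Economics: Carol
Math: Frank     
Economics: Hank 
Economics: Iris 
Economics: Jack 
Economics: Eve  
Economics: Dave 
Economics: Jack 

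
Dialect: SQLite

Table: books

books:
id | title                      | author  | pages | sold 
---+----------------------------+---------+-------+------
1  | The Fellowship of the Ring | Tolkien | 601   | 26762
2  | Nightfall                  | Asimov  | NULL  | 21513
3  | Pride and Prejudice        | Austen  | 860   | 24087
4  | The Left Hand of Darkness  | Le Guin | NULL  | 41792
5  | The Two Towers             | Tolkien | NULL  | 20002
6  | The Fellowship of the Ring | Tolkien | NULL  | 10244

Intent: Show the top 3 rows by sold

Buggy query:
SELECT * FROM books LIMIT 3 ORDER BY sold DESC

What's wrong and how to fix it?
Bug: LIMIT must come after ORDER BY

Fix: Swap the clauses: ORDER BY first, then LIMIT

Corrected query:
SELECT * FROM books ORDER BY sold DESC LIMIT 3

Result:
id | title                      | author  | pages | sold 
---+----------------------------+---------+-------+------
4  | The Left Hand of Darkness  | Le Guin | NULL  | 41792
1  | The Fellowship of the Ring | Tolkien | 601   | 26762
3  | Pride and Prejudice        | Austen  | 860   | 24087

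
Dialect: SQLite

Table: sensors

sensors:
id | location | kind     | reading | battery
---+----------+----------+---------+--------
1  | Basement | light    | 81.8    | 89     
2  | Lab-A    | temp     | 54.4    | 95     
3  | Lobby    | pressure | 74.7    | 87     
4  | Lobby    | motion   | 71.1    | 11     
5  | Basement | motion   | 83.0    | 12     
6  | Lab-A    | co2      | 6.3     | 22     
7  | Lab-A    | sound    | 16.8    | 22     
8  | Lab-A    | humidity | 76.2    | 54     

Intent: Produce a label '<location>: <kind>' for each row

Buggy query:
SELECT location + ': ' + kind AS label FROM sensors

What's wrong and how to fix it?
Bug: '+' is numeric addition; on text columns SQLite converts them to 0 instead of concatenating

Fix: Use the || operator for string concatenation

Corrected query:
SELECT location || ': ' || kind AS label FROM sensors

Result:
label           
----------------
Basement: light 
Lab-A: temp     
Lobby: pressure 
Lobby: motion   
Basement: motion
Lab-A: co2      
Lab-A: sound    
Lab-A: humidity 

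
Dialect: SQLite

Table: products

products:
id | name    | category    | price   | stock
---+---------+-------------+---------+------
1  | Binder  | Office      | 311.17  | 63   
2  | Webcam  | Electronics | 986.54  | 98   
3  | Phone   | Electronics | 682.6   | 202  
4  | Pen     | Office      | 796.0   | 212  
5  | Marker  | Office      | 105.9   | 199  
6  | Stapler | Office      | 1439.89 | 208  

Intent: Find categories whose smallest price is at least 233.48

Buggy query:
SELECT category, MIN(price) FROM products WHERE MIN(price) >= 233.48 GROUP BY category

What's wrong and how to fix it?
Bug: MIN() in WHERE is a misuse of aggregate

Fix: Replace WHERE with HAVING after the GROUP BY

Corrected query:
SELECT category, MIN(price) FROM products GROUP BY category HAVING MIN(price) >= 233.48

Result:
category    | MIN(price)
------------+-----------
Electronics | 682.6     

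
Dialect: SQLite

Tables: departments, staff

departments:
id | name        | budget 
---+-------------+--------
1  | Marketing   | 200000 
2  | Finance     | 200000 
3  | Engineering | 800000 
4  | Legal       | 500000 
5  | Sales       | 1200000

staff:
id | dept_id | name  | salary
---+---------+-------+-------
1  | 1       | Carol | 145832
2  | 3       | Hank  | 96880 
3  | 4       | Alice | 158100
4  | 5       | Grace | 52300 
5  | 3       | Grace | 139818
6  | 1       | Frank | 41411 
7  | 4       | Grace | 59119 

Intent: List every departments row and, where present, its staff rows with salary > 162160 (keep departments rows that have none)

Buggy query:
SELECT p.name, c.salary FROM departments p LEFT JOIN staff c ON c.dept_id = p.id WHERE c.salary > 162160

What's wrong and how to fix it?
Bug: A WHERE condition on the right-hand table after LEFT JOIN drops unmatched parents

Fix: Move the right-table condition into the ON clause so unmatched parents are kept

Corrected query:
SELECT p.name, c.salary FROM departments p LEFT JOIN staff c ON c.dept_id = p.id AND c.salary > 162160

Result:
name        | salary
------------+-------
Marketing   | NULL  
Finance     | NULL  
Engineering | NULL  
Legal       | NULL  
Sales       | NULL  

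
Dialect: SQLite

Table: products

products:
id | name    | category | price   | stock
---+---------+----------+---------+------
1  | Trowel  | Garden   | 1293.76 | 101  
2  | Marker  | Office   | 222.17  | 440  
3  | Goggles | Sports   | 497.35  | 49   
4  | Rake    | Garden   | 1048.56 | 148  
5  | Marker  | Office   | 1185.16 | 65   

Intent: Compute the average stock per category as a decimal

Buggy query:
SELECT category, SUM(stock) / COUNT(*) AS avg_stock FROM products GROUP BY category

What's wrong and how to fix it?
Bug: SUM(stock) and COUNT(*) are both integers; the division truncates the fractional part

Fix: Cast one side to REAL so the division keeps the fractional part

Corrected query:
SELECT category, SUM(stock) * 1.0 / COUNT(*) AS avg_stock FROM products GROUP BY category

Result:
category | avg_stock
---------+----------
Garden   | 124.5    
Office   | 252.5    
Sports   | 49       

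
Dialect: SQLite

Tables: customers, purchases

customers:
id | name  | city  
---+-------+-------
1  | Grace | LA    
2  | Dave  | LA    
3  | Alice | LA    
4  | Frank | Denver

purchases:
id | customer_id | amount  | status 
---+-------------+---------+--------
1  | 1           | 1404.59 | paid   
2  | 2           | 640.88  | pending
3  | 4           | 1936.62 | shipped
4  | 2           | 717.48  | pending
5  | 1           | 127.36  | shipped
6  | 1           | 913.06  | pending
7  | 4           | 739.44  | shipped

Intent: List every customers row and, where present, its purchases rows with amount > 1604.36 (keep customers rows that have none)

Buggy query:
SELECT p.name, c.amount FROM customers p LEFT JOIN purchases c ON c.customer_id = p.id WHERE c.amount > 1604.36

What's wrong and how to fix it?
Bug: A WHERE condition on the right-hand table after LEFT JOIN drops unmatched parents

Fix: Move the right-table condition into the ON clause so unmatched parents are kept

Corrected query:
SELECT p.name, c.amount FROM customers p LEFT JOIN purchases c ON c.customer_id = p.id AND c.amount > 1604.36

Result:
name  | amount 
------+--------
Grace | NULL   
Dave  | NULL   
Alice | NULL   
Frank | 1936.62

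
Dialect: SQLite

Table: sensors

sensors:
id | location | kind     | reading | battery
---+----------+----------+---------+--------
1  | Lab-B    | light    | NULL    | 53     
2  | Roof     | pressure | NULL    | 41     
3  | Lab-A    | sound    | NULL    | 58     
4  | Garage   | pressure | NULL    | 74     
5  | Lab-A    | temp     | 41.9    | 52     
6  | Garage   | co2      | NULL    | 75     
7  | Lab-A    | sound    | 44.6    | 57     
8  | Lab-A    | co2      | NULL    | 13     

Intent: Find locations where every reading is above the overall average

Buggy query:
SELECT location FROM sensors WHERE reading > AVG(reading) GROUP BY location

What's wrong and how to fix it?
Bug: AVG() is an aggregate; it can't sit directly in WHERE

Fix: Compute the overall average in a scalar subquery and compare each group's MIN against it in HAVING

Corrected query:
SELECT location FROM sensors GROUP BY location HAVING MIN(reading) > (SELECT AVG(reading) FROM sensors)

Result:
(no rows)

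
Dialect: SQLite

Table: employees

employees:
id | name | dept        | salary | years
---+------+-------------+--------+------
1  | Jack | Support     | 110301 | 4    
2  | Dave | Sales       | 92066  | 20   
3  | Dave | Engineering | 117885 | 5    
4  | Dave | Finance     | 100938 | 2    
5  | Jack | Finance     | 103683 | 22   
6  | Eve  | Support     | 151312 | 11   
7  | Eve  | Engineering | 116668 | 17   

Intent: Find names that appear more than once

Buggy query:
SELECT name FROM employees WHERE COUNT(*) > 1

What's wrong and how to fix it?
Bug: WHERE can't reference COUNT(*); aggregates are computed after WHERE

Fix: Group first, then use HAVING for the count condition

Corrected query:
SELECT name FROM employees GROUP BY name HAVING COUNT(*) > 1

Result:
name
----
Dave
Eve 
Jack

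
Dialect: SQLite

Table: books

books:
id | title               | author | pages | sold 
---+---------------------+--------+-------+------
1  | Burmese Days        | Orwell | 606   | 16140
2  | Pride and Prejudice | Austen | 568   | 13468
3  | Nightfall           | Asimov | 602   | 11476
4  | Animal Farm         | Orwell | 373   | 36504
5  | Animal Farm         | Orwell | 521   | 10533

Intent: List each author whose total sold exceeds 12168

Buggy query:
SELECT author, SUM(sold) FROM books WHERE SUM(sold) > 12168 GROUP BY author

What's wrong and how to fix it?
Bug: SUM(sold) is an aggregate, but WHERE filters rows before aggregation

Fix: Use HAVING (which filters groups after aggregation) instead of WHERE

Corrected query:
SELECT author, SUM(sold) FROM books GROUP BY author HAVING SUM(sold) > 12168

Result:
author | SUM(sold)
-------+----------
Austen | 13468    
Orwell | 63177    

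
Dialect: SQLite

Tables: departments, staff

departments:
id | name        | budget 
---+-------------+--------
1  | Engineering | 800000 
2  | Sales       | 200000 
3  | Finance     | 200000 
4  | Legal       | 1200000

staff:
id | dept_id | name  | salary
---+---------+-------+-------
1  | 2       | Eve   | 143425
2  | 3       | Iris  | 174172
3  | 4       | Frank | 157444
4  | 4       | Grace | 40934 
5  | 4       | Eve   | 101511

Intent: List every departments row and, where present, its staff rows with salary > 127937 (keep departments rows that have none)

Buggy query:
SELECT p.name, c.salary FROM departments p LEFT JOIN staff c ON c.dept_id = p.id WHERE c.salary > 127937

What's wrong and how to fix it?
Bug: Filtering c.salary in WHERE discards the NULL rows produced by LEFT JOIN, turning it into an inner join

Fix: Put 'c.salary > 127937' in the JOIN's ON clause instead of WHERE

Corrected query:
SELECT p.name, c.salary FROM departments p LEFT JOIN staff c ON c.dept_id = p.id AND c.salary > 127937

Result:
name        | salary
------------+-------
Engineering | NULL  
Sales       | 143425
Finance     | 174172
Legal       | 157444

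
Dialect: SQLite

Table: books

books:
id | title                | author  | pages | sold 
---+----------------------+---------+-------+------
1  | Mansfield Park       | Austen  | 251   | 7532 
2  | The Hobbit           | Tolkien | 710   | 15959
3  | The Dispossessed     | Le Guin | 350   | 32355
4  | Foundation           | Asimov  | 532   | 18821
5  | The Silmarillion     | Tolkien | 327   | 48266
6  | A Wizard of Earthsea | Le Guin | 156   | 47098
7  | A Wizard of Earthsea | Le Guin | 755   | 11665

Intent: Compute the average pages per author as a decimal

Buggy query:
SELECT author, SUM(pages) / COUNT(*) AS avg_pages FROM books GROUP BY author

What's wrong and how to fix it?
Bug: SUM(pages) and COUNT(*) are both integers; the division truncates the fractional part

Fix: Cast one side to REAL so the division keeps the fractional part

Corrected query:
SELECT author, SUM(pages) * 1.0 / COUNT(*) AS avg_pages FROM books GROUP BY author

Result:
author  | avg_pages 
--------+-----------
Asimov  | 532       
Austen  | 251       
Le Guin | 420.333333
Tolkien | 518.5     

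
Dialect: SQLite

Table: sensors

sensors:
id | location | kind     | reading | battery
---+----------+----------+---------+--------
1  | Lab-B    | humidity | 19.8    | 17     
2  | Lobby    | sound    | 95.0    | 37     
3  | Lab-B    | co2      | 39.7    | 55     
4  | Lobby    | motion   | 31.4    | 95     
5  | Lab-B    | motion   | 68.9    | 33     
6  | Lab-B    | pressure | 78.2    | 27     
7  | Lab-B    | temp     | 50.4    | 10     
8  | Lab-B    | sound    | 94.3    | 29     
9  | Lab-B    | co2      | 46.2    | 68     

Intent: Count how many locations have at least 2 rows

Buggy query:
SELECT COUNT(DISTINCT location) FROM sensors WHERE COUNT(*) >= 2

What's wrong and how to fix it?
Bug: COUNT(*) cannot appear in WHERE; the per-group count doesn't exist yet

Fix: Group first with HAVING COUNT(*) >= 2, then COUNT the resulting groups

Corrected query:
SELECT COUNT(*) FROM (SELECT location FROM sensors GROUP BY location HAVING COUNT(*) >= 2)

Result:
COUNT(*)
--------
2       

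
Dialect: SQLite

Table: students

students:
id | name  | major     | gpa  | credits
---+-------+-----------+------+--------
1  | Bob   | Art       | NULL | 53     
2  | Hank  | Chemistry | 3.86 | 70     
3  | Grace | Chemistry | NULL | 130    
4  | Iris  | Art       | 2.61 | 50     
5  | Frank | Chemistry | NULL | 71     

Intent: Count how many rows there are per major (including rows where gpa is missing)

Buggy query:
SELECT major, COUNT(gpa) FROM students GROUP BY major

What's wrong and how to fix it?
Bug: COUNT(gpa) skips NULLs, so groups with missing gpa are undercounted

Fix: Replace COUNT(gpa) with COUNT(*)

Corrected query:
SELECT major, COUNT(*) FROM students GROUP BY major

Result:
major     | COUNT(*)
----------+---------
Art       | 2       
Chemistry | 3       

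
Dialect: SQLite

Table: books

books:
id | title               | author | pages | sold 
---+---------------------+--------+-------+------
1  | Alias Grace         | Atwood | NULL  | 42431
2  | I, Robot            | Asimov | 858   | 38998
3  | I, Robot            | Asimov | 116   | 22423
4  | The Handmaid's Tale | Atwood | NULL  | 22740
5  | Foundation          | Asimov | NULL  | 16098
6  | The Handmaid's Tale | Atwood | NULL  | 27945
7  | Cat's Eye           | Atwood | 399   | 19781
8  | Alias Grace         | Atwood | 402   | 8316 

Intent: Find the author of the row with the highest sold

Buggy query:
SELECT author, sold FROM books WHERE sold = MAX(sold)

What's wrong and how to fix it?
Bug: MAX(sold) is an aggregate and cannot be used directly in WHERE

Fix: Wrap MAX in a scalar subquery so WHERE compares against a single value

Corrected query:
SELECT author, sold FROM books WHERE sold = (SELECT MAX(sold) FROM books)

Result:
author | sold 
-------+------
Atwood | 42431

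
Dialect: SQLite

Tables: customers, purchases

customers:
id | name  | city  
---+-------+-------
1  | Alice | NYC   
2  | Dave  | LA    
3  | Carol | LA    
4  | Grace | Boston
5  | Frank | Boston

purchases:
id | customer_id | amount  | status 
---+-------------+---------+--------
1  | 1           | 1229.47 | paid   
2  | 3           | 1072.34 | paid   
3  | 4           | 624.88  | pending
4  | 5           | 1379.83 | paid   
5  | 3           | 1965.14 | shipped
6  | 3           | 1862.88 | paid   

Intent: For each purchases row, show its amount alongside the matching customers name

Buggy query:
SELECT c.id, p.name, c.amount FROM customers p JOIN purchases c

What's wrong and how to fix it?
Bug: Missing join condition: each purchases row is matched to all customers rows instead of just its own

Fix: Add ON c.customer_id = p.id to the JOIN

Corrected query:
SELECT c.id, p.name, c.amount FROM customers p JOIN purchases c ON c.customer_id = p.id

Result:
id | name  | amount 
---+-------+--------
1  | Alice | 1229.47
2  | Carol | 1072.34
3  | Grace | 624.88 
4  | Frank | 1379.83
5  | Carol | 1965.14
6  | Carol | 1862.88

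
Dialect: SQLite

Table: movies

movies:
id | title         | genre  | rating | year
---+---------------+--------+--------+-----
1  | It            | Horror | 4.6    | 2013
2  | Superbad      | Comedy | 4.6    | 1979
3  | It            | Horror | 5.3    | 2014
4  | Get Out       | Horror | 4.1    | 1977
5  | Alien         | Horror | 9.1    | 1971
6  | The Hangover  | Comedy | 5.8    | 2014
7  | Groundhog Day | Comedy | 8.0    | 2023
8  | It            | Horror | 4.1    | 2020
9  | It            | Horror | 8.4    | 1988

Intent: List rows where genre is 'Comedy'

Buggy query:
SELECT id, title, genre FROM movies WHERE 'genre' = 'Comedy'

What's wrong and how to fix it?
Bug: 'genre' in single quotes is a string literal, not the column; the comparison is literal-vs-literal and never true

Fix: Remove the quotes around the column name (or use double quotes for an identifier)

Corrected query:
SELECT id, title, genre FROM movies WHERE genre = 'Comedy'

Result:
id | title         | genre 
---+---------------+-------
2  | Superbad      | Comedy
6  | The Hangover  | Comedy
7  | Groundhog Day | Comedy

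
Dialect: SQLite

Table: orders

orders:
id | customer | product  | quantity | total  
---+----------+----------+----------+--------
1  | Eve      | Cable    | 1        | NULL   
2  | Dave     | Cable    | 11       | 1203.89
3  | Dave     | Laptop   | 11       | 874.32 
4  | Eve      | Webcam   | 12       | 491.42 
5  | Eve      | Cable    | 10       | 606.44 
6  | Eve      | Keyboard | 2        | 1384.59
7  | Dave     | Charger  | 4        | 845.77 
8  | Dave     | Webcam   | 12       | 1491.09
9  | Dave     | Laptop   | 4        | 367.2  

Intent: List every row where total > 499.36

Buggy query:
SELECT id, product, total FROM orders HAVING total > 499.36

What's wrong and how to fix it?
Bug: This is a non-aggregate query (no GROUP BY, no aggregates), so in SQLite the HAVING clause is invalid here; a row-level condition belongs in WHERE

Fix: Use WHERE for row-level filtering

Corrected query:
SELECT id, product, total FROM orders WHERE total > 499.36

Result:
id | product  | total  
---+----------+--------
2  | Cable    | 1203.89
3  | Laptop   | 874.32 
5  | Cable    | 606.44 
6  | Keyboard | 1384.59
7  | Charger  | 845.77 
8  | Webcam   | 1491.09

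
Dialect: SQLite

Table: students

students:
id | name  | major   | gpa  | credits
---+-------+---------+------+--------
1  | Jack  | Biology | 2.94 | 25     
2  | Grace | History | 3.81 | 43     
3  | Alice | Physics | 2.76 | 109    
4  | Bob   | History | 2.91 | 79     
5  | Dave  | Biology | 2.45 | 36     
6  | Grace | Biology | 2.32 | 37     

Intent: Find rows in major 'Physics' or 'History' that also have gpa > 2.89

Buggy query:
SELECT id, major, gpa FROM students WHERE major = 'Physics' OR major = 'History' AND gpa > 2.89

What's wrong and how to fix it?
Bug: Without parentheses, AND is evaluated before OR, so the gpa filter only applies to the 'History' branch

Fix: Group the OR with parentheses (or use IN), then AND the threshold

Corrected query:
SELECT id, major, gpa FROM students WHERE (major = 'Physics' OR major = 'History') AND gpa > 2.89

Result:
id | major   | gpa 
---+---------+-----
2  | History | 3.81
4  | History | 2.91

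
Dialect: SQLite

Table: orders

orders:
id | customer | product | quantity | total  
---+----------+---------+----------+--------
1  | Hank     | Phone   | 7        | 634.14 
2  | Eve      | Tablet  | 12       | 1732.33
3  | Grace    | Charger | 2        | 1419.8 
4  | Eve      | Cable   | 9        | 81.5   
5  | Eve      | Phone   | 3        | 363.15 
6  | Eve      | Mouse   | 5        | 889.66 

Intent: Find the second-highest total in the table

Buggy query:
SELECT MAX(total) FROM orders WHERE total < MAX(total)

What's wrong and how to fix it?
Bug: MAX(total) on the right of the comparison is an aggregate-in-WHERE error

Fix: Put the inner MAX in a scalar subquery

Corrected query:
SELECT MAX(total) FROM orders WHERE total < (SELECT MAX(total) FROM orders)

Result:
MAX(total)
----------
1419.8    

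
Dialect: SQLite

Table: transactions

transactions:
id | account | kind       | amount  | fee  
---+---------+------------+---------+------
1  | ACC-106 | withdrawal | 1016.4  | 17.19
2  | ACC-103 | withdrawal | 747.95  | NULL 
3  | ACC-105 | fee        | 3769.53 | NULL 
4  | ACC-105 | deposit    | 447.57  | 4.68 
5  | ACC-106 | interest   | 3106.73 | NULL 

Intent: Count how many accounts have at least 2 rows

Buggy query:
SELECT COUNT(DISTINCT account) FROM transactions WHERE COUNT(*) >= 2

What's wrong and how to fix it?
Bug: COUNT(*) cannot appear in WHERE; the per-group count doesn't exist yet

Fix: Group first with HAVING COUNT(*) >= 2, then COUNT the resulting groups

Corrected query:
SELECT COUNT(*) FROM (SELECT account FROM transactions GROUP BY account HAVING COUNT(*) >= 2)

Result:
COUNT(*)
--------
2       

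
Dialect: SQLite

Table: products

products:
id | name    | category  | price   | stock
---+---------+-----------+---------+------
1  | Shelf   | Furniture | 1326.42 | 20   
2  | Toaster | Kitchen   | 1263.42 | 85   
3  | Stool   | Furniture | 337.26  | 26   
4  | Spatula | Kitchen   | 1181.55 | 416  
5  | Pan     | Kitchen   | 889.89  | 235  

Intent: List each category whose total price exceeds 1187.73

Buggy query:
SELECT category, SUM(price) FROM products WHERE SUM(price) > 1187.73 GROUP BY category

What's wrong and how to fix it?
Bug: Aggregate functions cannot appear in a WHERE clause

Fix: Move the aggregate condition to a HAVING clause

Corrected query:
SELECT category, SUM(price) FROM products GROUP BY category HAVING SUM(price) > 1187.73

Result:
category  | SUM(price)
----------+-----------
Furniture | 1663.68   
Kitchen   | 3334.86   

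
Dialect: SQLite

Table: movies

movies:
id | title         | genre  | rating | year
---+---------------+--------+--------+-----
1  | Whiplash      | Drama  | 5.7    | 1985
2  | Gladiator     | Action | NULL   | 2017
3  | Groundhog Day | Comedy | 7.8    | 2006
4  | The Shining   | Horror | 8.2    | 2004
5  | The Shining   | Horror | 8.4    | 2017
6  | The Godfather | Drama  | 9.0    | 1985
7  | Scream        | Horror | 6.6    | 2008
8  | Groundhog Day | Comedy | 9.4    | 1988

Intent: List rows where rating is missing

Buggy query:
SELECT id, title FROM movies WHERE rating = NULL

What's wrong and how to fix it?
Bug: Comparing to NULL with '=' never matches; NULL = NULL is unknown, not true

Fix: Replace '= NULL' with 'IS NULL'

Corrected query:
SELECT id, title FROM movies WHERE rating IS NULL

Result:
id | title    
---+----------
2  | Gladiator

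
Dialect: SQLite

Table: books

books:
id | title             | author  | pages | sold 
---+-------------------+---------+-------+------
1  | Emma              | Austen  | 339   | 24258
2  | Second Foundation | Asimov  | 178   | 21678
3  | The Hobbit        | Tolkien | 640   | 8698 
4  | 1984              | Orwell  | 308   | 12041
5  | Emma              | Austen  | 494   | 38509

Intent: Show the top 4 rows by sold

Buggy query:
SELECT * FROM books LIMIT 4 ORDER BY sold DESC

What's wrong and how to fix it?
Bug: ORDER BY cannot follow LIMIT; LIMIT is the final clause

Fix: Sort with ORDER BY, then apply LIMIT

Corrected query:
SELECT * FROM books ORDER BY sold DESC LIMIT 4

Result:
id | title             | author | pages | sold 
---+-------------------+--------+-------+------
5  | Emma              | Austen | 494   | 38509
1  | Emma              | Austen | 339   | 24258
2  | Second Foundation | Asimov | 178   | 21678
4  | 1984              | Orwell | 308   | 12041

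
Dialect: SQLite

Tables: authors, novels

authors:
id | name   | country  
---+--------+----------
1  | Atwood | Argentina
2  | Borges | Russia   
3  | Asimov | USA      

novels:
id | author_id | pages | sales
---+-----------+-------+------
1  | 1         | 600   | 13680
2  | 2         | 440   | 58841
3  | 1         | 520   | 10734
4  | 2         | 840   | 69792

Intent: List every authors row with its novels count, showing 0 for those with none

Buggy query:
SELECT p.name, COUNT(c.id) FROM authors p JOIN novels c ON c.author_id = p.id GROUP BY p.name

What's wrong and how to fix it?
Bug: An inner join excludes parents with zero children

Fix: Switch to LEFT JOIN to retain unmatched parent rows

Corrected query:
SELECT p.name, COUNT(c.id) FROM authors p LEFT JOIN novels c ON c.author_id = p.id GROUP BY p.name

Result:
name   | COUNT(c.id)
-------+------------
Asimov | 0          
Atwood | 2          
Borges | 2          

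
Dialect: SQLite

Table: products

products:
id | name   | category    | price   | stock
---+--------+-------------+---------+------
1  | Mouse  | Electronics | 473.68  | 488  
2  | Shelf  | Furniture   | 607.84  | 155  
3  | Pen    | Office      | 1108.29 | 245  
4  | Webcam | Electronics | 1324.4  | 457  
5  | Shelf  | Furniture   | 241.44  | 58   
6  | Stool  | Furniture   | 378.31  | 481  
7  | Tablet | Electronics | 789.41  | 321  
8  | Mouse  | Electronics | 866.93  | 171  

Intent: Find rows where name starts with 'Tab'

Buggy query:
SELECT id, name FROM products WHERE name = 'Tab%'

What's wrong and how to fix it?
Bug: '=' compares the literal string including the % character; pattern matching needs LIKE

Fix: Replace '=' with LIKE so 'Tab%' is treated as a pattern

Corrected query:
SELECT id, name FROM products WHERE name LIKE 'Tab%'

Result:
id | name  
---+-------
7  | Tablet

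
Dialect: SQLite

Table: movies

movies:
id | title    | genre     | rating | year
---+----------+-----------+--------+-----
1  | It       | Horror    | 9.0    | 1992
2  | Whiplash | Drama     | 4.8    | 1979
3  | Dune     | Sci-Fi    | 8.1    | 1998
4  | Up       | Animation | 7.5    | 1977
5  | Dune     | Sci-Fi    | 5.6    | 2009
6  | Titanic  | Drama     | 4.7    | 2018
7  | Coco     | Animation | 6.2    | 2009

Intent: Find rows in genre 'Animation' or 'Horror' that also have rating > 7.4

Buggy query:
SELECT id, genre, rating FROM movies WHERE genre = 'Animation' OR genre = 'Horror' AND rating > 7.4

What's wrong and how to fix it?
Bug: AND binds tighter than OR, so this parses as genre = 'Animation' OR (genre = 'Horror' AND rating > 7.4)

Fix: Group the OR with parentheses (or use IN), then AND the threshold

Corrected query:
SELECT id, genre, rating FROM movies WHERE (genre = 'Animation' OR genre = 'Horror') AND rating > 7.4

Result:
id | genre     | rating
---+-----------+-------
1  | Horror    | 9     
4  | Animation | 7.5   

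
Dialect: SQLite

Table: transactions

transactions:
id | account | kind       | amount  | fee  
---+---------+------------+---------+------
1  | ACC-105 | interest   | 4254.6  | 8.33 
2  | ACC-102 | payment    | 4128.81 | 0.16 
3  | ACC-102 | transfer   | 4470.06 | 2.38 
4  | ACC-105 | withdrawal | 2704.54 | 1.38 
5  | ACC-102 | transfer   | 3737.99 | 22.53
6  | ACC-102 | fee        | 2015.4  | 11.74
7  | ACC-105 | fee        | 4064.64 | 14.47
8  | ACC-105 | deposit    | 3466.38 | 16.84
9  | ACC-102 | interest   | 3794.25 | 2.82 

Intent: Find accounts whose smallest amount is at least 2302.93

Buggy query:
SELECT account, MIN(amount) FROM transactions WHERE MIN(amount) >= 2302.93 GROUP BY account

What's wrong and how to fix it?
Bug: Aggregates like MIN are computed per group after WHERE runs

Fix: Use HAVING for the per-group MIN condition

Corrected query:
SELECT account, MIN(amount) FROM transactions GROUP BY account HAVING MIN(amount) >= 2302.93

Result:
account | MIN(amount)
--------+------------
ACC-105 | 2704.54    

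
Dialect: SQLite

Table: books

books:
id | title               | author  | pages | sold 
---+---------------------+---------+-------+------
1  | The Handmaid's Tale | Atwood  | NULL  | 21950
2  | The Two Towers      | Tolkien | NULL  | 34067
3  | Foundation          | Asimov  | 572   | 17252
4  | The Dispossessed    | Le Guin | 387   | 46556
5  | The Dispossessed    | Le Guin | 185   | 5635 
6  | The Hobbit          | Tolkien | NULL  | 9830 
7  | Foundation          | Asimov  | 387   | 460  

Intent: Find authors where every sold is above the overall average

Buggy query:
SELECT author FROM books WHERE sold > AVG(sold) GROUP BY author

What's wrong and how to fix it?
Bug: AVG() is an aggregate; it can't sit directly in WHERE

Fix: Use a subquery for AVG and a HAVING MIN(...) filter so the condition holds for every row in the group

Corrected query:
SELECT author FROM books GROUP BY author HAVING MIN(sold) > (SELECT AVG(sold) FROM books)

Result:
author
------
Atwood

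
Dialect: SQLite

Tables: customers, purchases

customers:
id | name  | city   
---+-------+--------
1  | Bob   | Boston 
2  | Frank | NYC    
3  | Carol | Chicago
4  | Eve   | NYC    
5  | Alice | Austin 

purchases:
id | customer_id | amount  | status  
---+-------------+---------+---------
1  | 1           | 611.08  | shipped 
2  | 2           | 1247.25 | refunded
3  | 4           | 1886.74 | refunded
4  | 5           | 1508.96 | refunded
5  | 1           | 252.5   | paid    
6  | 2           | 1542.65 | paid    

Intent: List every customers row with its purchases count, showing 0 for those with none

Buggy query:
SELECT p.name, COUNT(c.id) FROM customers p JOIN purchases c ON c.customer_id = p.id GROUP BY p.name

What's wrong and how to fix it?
Bug: INNER JOIN drops customers rows that have no matching purchases rows

Fix: Switch to LEFT JOIN to retain unmatched parent rows

Corrected query:
SELECT p.name, COUNT(c.id) FROM customers p LEFT JOIN purchases c ON c.customer_id = p.id GROUP BY p.name

Result:
name  | COUNT(c.id)
------+------------
Alice | 1          
Bob   | 2          
Carol | 0          
Eve   | 1          
Frank | 2          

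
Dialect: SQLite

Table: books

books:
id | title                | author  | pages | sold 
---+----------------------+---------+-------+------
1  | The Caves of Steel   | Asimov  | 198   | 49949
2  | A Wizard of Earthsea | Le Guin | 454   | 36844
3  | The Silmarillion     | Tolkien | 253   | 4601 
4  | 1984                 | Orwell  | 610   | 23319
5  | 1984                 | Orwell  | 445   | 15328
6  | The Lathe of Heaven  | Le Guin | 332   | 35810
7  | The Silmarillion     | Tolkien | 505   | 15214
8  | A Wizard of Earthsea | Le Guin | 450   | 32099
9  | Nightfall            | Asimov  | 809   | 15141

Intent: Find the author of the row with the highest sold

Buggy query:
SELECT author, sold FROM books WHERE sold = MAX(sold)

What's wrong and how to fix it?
Bug: MAX(sold) is an aggregate and cannot be used directly in WHERE

Fix: Use a subquery: WHERE sold = (SELECT MAX(sold) FROM books)

Corrected query:
SELECT author, sold FROM books WHERE sold = (SELECT MAX(sold) FROM books)

Result:
author | sold 
-------+------
Asimov | 49949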